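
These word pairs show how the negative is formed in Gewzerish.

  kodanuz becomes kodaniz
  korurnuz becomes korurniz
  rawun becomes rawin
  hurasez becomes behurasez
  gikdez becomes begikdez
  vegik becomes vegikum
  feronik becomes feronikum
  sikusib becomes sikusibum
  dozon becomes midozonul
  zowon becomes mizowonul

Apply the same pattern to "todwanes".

kodanuz and hurasez both end in -z yet inflect differently (kodaniz, behurasez), so the final letter is not what conditions the rule; the last vowel is.
"todwanes" has last vowel 'e'. The stems whose last vowel is 'e' (hurasez → behurasez, gikdez → begikdez) add the prefix be-.
So todwanes → betodwanes.

betodwanes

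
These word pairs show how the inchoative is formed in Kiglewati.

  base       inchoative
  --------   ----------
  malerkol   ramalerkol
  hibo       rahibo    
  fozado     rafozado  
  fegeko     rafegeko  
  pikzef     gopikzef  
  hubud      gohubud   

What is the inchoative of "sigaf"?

gosigaf

hibo and hubud both begin with h- yet inflect differently (rahibo, gohubud), so the first letter is not what conditions the rule; the final letter is.
"sigaf" ends in -f. The one such stem in the data (pikzef → gopikzef) adds the prefix go-, so the same rule applies.
So sigaf → gosigaf.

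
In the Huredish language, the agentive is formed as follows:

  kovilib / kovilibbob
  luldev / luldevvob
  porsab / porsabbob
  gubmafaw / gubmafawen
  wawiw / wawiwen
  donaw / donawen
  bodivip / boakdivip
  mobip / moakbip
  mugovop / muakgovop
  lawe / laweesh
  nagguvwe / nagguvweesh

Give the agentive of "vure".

porsab and gubmafaw both have last vowel 'a' yet inflect differently (porsabbob, gubmafawen), so the last vowel is not what conditions the rule; the final letter is.
"vure" ends in -e. The stems ending in -e (lawe → laweesh, nagguvwe → nagguvweesh) add -esh.
So vure → vureesh.

vureesh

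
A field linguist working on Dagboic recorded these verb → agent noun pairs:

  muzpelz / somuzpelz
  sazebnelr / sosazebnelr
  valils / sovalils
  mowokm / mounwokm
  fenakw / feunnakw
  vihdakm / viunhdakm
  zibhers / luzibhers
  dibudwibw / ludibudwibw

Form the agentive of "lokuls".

solokuls

fenakw and dibudwibw both end in -w yet inflect differently (feunnakw, ludibudwibw), so the final letter is not what conditions the rule; the second-to-last letter is.
"lokuls" has second-to-last letter 'l'. The stems whose second-to-last letter is 'l' (sazebnelr → sosazebnelr, muzpelz → somuzpelz, valils → sovalils) add the prefix so-.
So lokuls → solokuls.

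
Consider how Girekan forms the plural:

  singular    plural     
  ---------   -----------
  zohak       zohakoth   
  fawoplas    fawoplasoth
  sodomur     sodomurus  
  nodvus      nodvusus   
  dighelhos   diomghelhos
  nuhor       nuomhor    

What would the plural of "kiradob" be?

nodvus and dighelhos both end in -s yet inflect differently (nodvusus, diomghelhos), so the final letter is not what conditions the rule; the last vowel is.
"kiradob" has last vowel 'o'. The stems whose last vowel is 'o' (dighelhos → diomghelhos, nuhor → nuomhor) insert -om- after the first vowel.
So kiradob → kiomradob.

kiomradob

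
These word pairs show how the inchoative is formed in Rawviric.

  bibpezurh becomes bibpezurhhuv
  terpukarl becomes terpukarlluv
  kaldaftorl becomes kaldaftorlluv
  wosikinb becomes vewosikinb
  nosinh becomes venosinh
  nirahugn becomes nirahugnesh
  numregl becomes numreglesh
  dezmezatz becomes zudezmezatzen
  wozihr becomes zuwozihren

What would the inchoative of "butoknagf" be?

butoknagfesh

"butoknagf" has second-to-last letter 'g'. The stems whose second-to-last letter is 'g' (nirahugn → nirahugnesh, numregl → numreglesh) add -esh.
So butoknagf → butoknagfesh.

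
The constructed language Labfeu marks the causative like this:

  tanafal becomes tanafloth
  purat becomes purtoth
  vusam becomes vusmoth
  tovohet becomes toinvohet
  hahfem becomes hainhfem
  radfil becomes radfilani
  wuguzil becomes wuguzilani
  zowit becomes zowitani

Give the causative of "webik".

webikani

purat and tovohet both end in -t yet inflect differently (purtoth, toinvohet), so the final letter is not what conditions the rule; the last vowel is.
"webik" has last vowel 'i'. The stems whose last vowel is 'i' (radfil → radfilani, wuguzil → wuguzilani, zowit → zowitani) add -ani.
The other patterns: stems whose last vowel is 'a' delete the last vowel and add -oth; stems whose last vowel is 'e' insert -in- after the first vowel.
So webik → webikani.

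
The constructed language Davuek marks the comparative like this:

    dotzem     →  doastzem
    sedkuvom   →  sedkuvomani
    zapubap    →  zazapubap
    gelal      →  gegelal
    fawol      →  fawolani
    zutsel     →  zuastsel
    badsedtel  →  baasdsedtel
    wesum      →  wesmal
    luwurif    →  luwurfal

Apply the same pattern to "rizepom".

rizepomani

"rizepom" has last vowel 'o'. The stems whose last vowel is 'o' (sedkuvom → sedkuvomani, fawol → fawolani) add -ani.
The other patterns: stems whose last vowel is 'i' or 'u' delete the last vowel and add -al; stems whose last vowel is 'e' insert -as- after the first vowel; stems whose last vowel is 'a' repeat the first consonant+vowel as a prefix.
So rizepom → rizepomani.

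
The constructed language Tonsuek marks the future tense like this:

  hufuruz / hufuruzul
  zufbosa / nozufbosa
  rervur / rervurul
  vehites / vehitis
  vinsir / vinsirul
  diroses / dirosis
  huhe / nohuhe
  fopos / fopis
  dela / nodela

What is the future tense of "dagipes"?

diroses and huhe both have last vowel 'e' yet inflect differently (dirosis, nohuhe), so the last vowel is not what conditions the rule; the final letter is.
"dagipes" ends in -s. The stems ending in -s (diroses → dirosis, vehites → vehitis, fopos → fopis) change the last vowel to 'i'.
So dagipes → dagipis.

dagipis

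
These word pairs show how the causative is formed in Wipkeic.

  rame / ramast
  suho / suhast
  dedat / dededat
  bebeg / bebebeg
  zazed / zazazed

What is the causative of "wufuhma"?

wufuhmast

rame and bebeg both have last vowel 'e' yet inflect differently (ramast, bebebeg), so the last vowel is not what conditions the rule; whether the stem ends in a vowel or a consonant is.
"wufuhma" ends in a vowel. The stems ending in a vowel (rame → ramast, suho → suhast) drop the final letter and add -ast.
The other pattern: stems ending in a consonant repeat the first consonant+vowel as a prefix.
So wufuhma → wufuhmast.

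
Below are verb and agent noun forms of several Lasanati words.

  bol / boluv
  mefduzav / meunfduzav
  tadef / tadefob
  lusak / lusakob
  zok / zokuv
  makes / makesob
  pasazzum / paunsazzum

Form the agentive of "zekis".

zok and lusak both end in -k yet inflect differently (zokuv, lusakob), so the final letter is not what conditions the rule; the number of vowels is.
"zekis" has 2 vowels. The stems with 2 vowels (tadef → tadefob, makes → makesob, lusak → lusakob) add -ob.
The other patterns: stems with 1 vowel add -uv; stems with 3 vowels insert -un- after the first vowel.
So zekis → zekisob.

zekisob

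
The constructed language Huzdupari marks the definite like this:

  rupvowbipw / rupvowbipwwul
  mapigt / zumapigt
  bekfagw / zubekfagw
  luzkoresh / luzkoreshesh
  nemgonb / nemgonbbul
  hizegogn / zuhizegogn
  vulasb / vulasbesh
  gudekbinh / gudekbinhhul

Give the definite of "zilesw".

zileswesh

luzkoresh and gudekbinh both end in -h yet inflect differently (luzkoreshesh, gudekbinhhul), so the final letter is not what conditions the rule; the second-to-last letter is.
"zilesw" has second-to-last letter 's'. The stems whose second-to-last letter is 's' (vulasb → vulasbesh, luzkoresh → luzkoreshesh) add -esh.
The other patterns: stems whose second-to-last letter is 'g' add the prefix zu-; stems whose second-to-last letter is 'n' or 'p' double the final consonant and add -ul.
So zilesw → zileswesh.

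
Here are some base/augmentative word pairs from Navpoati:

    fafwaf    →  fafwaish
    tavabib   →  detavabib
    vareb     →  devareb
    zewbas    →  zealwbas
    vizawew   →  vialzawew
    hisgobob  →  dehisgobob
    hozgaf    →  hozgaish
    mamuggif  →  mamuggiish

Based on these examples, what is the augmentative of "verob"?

"verob" ends in -b. The stems ending in -b (vareb → devareb, hisgobob → dehisgobob, tavabib → detavabib) add the prefix de-.
The other patterns: stems ending in -f drop the final letter and add -ish; stems ending in -s or -w insert -al- after the first vowel.
So verob → deverob.

deverob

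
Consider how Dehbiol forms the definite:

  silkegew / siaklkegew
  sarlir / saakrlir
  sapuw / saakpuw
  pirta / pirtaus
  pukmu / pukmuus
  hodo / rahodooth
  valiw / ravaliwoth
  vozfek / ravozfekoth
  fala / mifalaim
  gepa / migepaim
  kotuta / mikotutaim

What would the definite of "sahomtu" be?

saakhomtu

silkegew and valiw both end in -w yet inflect differently (siaklkegew, ravaliwoth), so the final letter is not what conditions the rule; the first letter is.
"sahomtu" begins with s-. The stems beginning with s- (silkegew → siaklkegew, sarlir → saakrlir, sapuw → saakpuw) insert -ak- after the first vowel.
So sahomtu → saakhomtu.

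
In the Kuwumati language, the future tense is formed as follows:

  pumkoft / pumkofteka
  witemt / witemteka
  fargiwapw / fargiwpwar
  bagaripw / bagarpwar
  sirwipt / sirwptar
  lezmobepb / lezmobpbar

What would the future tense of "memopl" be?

memplar

pumkoft and sirwipt both end in -t yet inflect differently (pumkofteka, sirwptar), so the final letter is not what conditions the rule; the second-to-last letter is.
"memopl" has second-to-last letter 'p'. The stems whose second-to-last letter is 'p' (fargiwapw → fargiwpwar, bagaripw → bagarpwar, sirwipt → sirwptar) delete the last vowel and add -ar.
The other pattern: stems whose second-to-last letter is 'f' or 'm' add -eka.
So memopl → memplar.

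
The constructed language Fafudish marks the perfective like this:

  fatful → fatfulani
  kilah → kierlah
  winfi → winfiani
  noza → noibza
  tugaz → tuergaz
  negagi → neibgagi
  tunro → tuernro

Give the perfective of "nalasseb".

"nalasseb" begins with n-. The stems beginning with n- (noza → noibza, negagi → neibgagi) insert -ib- after the first vowel.
So nalasseb → naiblasseb.

naiblasseb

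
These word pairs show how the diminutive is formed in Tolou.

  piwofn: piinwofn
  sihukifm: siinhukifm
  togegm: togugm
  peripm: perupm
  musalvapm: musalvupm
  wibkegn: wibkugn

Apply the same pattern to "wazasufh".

wainzasufh

sihukifm and togegm both end in -m yet inflect differently (siinhukifm, togugm), so the final letter is not what conditions the rule; the second-to-last letter is.
"wazasufh" has second-to-last letter 'f'. The stems whose second-to-last letter is 'f' (piwofn → piinwofn, sihukifm → siinhukifm) insert -in- after the first vowel.
The other pattern: stems whose second-to-last letter is 'g' or 'p' change the last vowel to 'u'.
So wazasufh → wainzasufh.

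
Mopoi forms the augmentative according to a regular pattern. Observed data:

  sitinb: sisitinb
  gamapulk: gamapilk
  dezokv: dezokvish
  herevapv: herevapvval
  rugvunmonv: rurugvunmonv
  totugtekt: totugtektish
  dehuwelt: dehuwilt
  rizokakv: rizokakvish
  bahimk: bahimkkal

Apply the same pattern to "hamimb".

hamimbbal

dehuwelt and totugtekt both end in -t yet inflect differently (dehuwilt, totugtektish), so the final letter is not what conditions the rule; the second-to-last letter is.
"hamimb" has second-to-last letter 'm'. The one such stem in the data (bahimk → bahimkkal) doubles the final consonant and adds -al (as does herevapv), so the same rule applies.
So hamimb → hamimbbal.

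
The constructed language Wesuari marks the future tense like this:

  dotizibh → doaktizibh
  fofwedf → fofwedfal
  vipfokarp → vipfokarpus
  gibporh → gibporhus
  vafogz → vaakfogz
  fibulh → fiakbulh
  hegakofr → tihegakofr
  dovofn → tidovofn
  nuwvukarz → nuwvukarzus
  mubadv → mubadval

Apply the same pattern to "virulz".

gibporh and dotizibh both end in -h yet inflect differently (gibporhus, doaktizibh), so the final letter is not what conditions the rule; the second-to-last letter is.
"virulz" has second-to-last letter 'l'. The one such stem in the data (fibulh → fiakbulh) inserts -ak- after the first vowel (as do dotizibh, vafogz), so the same rule applies.
So virulz → viakrulz.

viakrulz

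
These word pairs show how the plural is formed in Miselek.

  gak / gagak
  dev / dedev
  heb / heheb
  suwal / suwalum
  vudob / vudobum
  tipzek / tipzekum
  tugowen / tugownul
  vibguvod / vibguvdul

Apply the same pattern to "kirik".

heb and vudob both end in -b yet inflect differently (heheb, vudobum), so the final letter is not what conditions the rule; the number of vowels is.
"kirik" has 2 vowels. The stems with 2 vowels (suwal → suwalum, vudob → vudobum, tipzek → tipzekum) add -um.
So kirik → kirikum.

kirikum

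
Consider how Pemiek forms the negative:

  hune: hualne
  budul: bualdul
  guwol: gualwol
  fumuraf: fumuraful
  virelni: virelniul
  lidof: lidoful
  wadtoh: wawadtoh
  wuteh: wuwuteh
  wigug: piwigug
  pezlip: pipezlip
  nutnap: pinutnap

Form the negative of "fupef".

guwol and lidof both have last vowel 'o' yet inflect differently (gualwol, lidoful), so the last vowel is not what conditions the rule; the final letter is.
"fupef" ends in -f. The stems ending in -f (fumuraf → fumuraful, lidof → lidoful) add -ul.
So fupef → fupeful.

fupeful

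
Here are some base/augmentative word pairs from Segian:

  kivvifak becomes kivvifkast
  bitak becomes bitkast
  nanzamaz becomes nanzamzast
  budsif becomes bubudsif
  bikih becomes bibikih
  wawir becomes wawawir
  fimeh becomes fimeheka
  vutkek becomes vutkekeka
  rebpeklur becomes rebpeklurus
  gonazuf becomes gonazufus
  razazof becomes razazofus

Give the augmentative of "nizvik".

ninizvik

bikih and fimeh both end in -h yet inflect differently (bibikih, fimeheka), so the final letter is not what conditions the rule; the last vowel is.
"nizvik" has last vowel 'i'. The stems whose last vowel is 'i' (budsif → bubudsif, bikih → bibikih, wawir → wawawir) repeat the first consonant+vowel as a prefix.
The other patterns: stems whose last vowel is 'a' delete the last vowel and add -ast; stems whose last vowel is 'e' add -eka; stems whose last vowel is 'o' or 'u' add -us.
So nizvik → ninizvik.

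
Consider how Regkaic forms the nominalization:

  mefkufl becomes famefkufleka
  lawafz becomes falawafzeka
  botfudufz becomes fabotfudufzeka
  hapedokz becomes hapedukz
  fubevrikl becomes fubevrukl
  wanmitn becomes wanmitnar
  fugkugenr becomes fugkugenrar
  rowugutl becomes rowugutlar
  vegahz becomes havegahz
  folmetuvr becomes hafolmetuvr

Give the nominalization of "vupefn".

lawafz and hapedokz both end in -z yet inflect differently (falawafzeka, hapedukz), so the final letter is not what conditions the rule; the second-to-last letter is.
"vupefn" has second-to-last letter 'f'. The stems whose second-to-last letter is 'f' (mefkufl → famefkufleka, lawafz → falawafzeka, botfudufz → fabotfudufzeka) add fa- … -eka around the stem.
The other patterns: stems whose second-to-last letter is 'k' change the last vowel to 'u'; stems whose second-to-last letter is 'n' or 't' add -ar; stems whose second-to-last letter is 'h' or 'v' add the prefix ha-.
So vupefn → favupefneka.

favupefneka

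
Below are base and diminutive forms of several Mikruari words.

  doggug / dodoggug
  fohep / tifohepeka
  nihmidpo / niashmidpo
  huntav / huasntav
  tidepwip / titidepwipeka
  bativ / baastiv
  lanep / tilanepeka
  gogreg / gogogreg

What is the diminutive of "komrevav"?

koasmrevav

"komrevav" ends in -v. The stems ending in -v (huntav → huasntav, bativ → baastiv) insert -as- after the first vowel.
The other patterns: stems ending in -p add ti- … -eka around the stem; stems ending in -g repeat the first consonant+vowel as a prefix.
So komrevav → koasmrevav.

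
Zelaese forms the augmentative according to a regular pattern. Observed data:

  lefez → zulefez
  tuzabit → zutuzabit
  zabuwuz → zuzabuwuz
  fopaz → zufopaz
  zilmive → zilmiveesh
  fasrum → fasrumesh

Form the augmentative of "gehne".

gehneesh

zabuwuz and fasrum both have last vowel 'u' yet inflect differently (zuzabuwuz, fasrumesh), so the last vowel is not what conditions the rule; the final letter is.
"gehne" ends in -e. The one such stem in the data (zilmive → zilmiveesh) adds -esh, so the same rule applies.
The other pattern: stems ending in -t or -z add the prefix zu-.
So gehne → gehneesh.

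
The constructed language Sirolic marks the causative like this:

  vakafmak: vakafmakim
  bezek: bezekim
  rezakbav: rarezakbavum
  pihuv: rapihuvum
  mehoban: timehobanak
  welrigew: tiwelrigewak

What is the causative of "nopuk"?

"nopuk" ends in -k. The stems ending in -k (vakafmak → vakafmakim, bezek → bezekim) add -im.
So nopuk → nopukim.

nopukim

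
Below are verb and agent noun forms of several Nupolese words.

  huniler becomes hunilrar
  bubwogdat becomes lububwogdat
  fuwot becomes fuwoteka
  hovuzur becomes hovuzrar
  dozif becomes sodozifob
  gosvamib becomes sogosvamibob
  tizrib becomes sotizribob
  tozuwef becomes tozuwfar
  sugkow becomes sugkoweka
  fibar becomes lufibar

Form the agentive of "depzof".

fuwot and bubwogdat both end in -t yet inflect differently (fuwoteka, lububwogdat), so the final letter is not what conditions the rule; the last vowel is.
"depzof" has last vowel 'o'. The stems whose last vowel is 'o' (fuwot → fuwoteka, sugkow → sugkoweka) add -eka.
So depzof → depzofeka.

depzofeka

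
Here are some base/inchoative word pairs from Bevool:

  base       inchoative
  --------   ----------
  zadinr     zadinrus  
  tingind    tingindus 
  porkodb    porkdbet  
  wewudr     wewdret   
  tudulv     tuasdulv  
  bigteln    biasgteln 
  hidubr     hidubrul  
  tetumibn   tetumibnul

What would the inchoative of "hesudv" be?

hesdvet

"hesudv" has second-to-last letter 'd'. The stems whose second-to-last letter is 'd' (porkodb → porkdbet, wewudr → wewdret) delete the last vowel and add -et.
The other patterns: stems whose second-to-last letter is 'n' add -us; stems whose second-to-last letter is 'l' insert -as- after the first vowel; stems whose second-to-last letter is 'b' add -ul.
So hesudv → hesdvet.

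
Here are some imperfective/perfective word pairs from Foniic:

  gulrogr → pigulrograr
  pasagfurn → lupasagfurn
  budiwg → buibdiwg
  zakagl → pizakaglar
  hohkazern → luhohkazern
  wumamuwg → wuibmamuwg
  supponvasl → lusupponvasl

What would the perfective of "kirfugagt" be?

"kirfugagt" has second-to-last letter 'g'. The stems whose second-to-last letter is 'g' (gulrogr → pigulrograr, zakagl → pizakaglar) add pi- … -ar around the stem.
The other patterns: stems whose second-to-last letter is 'w' insert -ib- after the first vowel; stems whose second-to-last letter is 'r' or 's' add the prefix lu-.
So kirfugagt → pikirfugagtar.

pikirfugagtar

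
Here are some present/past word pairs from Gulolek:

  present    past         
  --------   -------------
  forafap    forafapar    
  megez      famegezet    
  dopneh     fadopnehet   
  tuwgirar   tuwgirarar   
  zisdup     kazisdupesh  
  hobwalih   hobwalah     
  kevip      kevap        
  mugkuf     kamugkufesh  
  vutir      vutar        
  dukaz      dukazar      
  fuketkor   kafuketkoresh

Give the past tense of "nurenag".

nurenagar

hobwalih and dopneh both end in -h yet inflect differently (hobwalah, fadopnehet), so the final letter is not what conditions the rule; the last vowel is.
"nurenag" has last vowel 'a'. The stems whose last vowel is 'a' (tuwgirar → tuwgirarar, forafap → forafapar, dukaz → dukazar) add -ar.
The other patterns: stems whose last vowel is 'i' change the last vowel to 'a'; stems whose last vowel is 'e' add fa- … -et around the stem; stems whose last vowel is 'o' or 'u' add ka- … -esh around the stem.
So nurenag → nurenagar.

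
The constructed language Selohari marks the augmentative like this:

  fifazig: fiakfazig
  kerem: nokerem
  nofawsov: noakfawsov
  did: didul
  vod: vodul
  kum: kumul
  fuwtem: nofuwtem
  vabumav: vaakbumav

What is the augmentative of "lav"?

kum and kerem both end in -m yet inflect differently (kumul, nokerem), so the final letter is not what conditions the rule; the number of vowels is.
"lav" has 1 vowel. The stems with 1 vowel (kum → kumul, vod → vodul, did → didul) add -ul.
The other patterns: stems with 2 vowels add the prefix no-; stems with 3 vowels insert -ak- after the first vowel.
So lav → lavul.

lavul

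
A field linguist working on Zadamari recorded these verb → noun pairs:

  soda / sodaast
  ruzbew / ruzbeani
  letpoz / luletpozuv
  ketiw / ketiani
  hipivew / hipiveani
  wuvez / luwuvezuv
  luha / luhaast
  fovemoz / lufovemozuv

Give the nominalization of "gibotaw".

hipivew and wuvez both have last vowel 'e' yet inflect differently (hipiveani, luwuvezuv), so the last vowel is not what conditions the rule; the final letter is.
"gibotaw" ends in -w. The stems ending in -w (ketiw → ketiani, hipivew → hipiveani, ruzbew → ruzbeani) drop the final letter and add -ani.
The other patterns: stems ending in -a add -ast; stems ending in -z add lu- … -uv around the stem.
So gibotaw → gibotaani.

gibotaani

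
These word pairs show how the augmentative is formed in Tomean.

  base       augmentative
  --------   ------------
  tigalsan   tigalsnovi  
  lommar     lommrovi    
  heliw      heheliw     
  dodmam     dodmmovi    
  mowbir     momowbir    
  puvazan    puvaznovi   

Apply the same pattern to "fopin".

fofopin

"fopin" has last vowel 'i'. The stems whose last vowel is 'i' (heliw → heheliw, mowbir → momowbir) repeat the first consonant+vowel as a prefix.
The other pattern: stems whose last vowel is 'a' delete the last vowel and add -ovi.
So fopin → fofopin.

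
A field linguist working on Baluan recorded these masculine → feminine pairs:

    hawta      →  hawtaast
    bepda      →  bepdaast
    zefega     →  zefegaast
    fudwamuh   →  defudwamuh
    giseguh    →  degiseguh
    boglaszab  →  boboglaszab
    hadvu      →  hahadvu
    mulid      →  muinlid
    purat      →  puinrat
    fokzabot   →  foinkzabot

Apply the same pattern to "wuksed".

hawta and boglaszab both have last vowel 'a' yet inflect differently (hawtaast, boboglaszab), so the last vowel is not what conditions the rule; the final letter is.
"wuksed" ends in -d. The one such stem in the data (mulid → muinlid) inserts -in- after the first vowel (as do purat, fokzabot), so the same rule applies.
The other patterns: stems ending in -a add -ast; stems ending in -h add the prefix de-; stems ending in -b or -u repeat the first consonant+vowel as a prefix.
So wuksed → wuinksed.

wuinksed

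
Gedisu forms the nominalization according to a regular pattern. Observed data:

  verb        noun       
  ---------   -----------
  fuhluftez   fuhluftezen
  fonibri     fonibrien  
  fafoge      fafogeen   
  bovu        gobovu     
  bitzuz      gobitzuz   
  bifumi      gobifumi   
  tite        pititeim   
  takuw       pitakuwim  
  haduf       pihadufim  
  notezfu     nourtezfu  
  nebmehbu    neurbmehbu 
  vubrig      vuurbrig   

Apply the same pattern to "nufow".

fuhluftez and bitzuz both end in -z yet inflect differently (fuhluftezen, gobitzuz), so the final letter is not what conditions the rule; the first letter is.
"nufow" begins with n-. The stems beginning with n- (notezfu → nourtezfu, nebmehbu → neurbmehbu) insert -ur- after the first vowel.
The other patterns: stems beginning with f- add -en; stems beginning with b- add the prefix go-; stems beginning with h- or t- add pi- … -im around the stem.
So nufow → nuurfow.

nuurfow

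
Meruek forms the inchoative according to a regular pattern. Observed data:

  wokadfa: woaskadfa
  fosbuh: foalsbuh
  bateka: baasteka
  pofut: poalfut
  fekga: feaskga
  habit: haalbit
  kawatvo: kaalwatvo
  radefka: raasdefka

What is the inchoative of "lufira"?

luasfira

fekga and fosbuh both begin with f- yet inflect differently (feaskga, foalsbuh), so the first letter is not what conditions the rule; the final letter is.
"lufira" ends in -a. The stems ending in -a (fekga → feaskga, wokadfa → woaskadfa, bateka → baasteka) insert -as- after the first vowel.
So lufira → luasfira.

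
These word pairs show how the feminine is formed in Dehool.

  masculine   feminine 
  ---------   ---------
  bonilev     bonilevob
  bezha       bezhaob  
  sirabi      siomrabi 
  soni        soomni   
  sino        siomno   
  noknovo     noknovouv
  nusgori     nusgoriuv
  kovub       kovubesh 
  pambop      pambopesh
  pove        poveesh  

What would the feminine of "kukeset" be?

kukesetesh

"kukeset" begins with k-. The one such stem in the data (kovub → kovubesh) adds -esh, so the same rule applies.
The other patterns: stems beginning with b- add -ob; stems beginning with s- insert -om- after the first vowel; stems beginning with n- add -uv.
So kukeset → kukesetesh.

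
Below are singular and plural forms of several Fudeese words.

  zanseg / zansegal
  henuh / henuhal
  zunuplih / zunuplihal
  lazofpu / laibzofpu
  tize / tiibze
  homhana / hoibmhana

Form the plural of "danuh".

"danuh" ends in a consonant. The stems ending in a consonant (zanseg → zansegal, henuh → henuhal, zunuplih → zunuplihal) add -al.
So danuh → danuhal.

danuhal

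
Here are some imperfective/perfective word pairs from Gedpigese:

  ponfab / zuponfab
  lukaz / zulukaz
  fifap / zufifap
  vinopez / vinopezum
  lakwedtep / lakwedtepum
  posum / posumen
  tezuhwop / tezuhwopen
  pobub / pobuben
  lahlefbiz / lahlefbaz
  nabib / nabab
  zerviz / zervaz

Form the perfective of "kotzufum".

kotzufumen

"kotzufum" has last vowel 'u'. The stems whose last vowel is 'u' (posum → posumen, pobub → pobuben) add -en.
The other patterns: stems whose last vowel is 'a' add the prefix zu-; stems whose last vowel is 'e' add -um; stems whose last vowel is 'i' change the last vowel to 'a'.
So kotzufum → kotzufumen.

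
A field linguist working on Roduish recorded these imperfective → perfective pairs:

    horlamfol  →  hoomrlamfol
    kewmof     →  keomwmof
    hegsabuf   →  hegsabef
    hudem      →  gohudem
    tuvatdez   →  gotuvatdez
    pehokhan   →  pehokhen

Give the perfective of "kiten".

gokiten

"kiten" has last vowel 'e'. The stems whose last vowel is 'e' (tuvatdez → gotuvatdez, hudem → gohudem) add the prefix go-.
So kiten → gokiten.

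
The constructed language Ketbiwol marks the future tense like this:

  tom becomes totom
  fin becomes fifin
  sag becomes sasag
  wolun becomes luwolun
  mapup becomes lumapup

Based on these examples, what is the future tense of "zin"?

zizin

fin and wolun both end in -n yet inflect differently (fifin, luwolun), so the final letter is not what conditions the rule; the number of vowels is.
"zin" has 1 vowel. The stems with 1 vowel (tom → totom, fin → fifin, sag → sasag) repeat the first consonant+vowel as a prefix.
The other pattern: stems with 2 vowels add the prefix lu-.
So zin → zizin.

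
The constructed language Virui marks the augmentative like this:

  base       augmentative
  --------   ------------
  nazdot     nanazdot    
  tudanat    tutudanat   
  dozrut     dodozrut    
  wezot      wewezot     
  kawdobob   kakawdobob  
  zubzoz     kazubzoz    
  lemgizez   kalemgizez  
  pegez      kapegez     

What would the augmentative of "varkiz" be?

nazdot and zubzoz both have last vowel 'o' yet inflect differently (nanazdot, kazubzoz), so the last vowel is not what conditions the rule; the final letter is.
"varkiz" ends in -z. The stems ending in -z (zubzoz → kazubzoz, lemgizez → kalemgizez, pegez → kapegez) add the prefix ka-.
So varkiz → kavarkiz.

kavarkiz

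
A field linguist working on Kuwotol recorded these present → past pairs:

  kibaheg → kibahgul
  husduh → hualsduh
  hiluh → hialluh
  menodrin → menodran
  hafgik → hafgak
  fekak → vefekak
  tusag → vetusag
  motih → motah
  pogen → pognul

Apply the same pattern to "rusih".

kibaheg and tusag both end in -g yet inflect differently (kibahgul, vetusag), so the final letter is not what conditions the rule; the last vowel is.
"rusih" has last vowel 'i'. The stems whose last vowel is 'i' (menodrin → menodran, motih → motah, hafgik → hafgak) change the last vowel to 'a'.
So rusih → rusah.

rusah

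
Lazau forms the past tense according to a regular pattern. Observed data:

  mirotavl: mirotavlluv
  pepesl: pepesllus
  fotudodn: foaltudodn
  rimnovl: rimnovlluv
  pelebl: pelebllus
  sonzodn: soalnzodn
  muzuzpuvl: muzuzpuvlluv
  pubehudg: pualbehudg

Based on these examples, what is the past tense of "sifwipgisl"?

rimnovl and pepesl both end in -l yet inflect differently (rimnovlluv, pepesllus), so the final letter is not what conditions the rule; the second-to-last letter is.
"sifwipgisl" has second-to-last letter 's'. The one such stem in the data (pepesl → pepesllus) doubles the final consonant and adds -us (as does pelebl), so the same rule applies.
The other patterns: stems whose second-to-last letter is 'v' double the final consonant and add -uv; stems whose second-to-last letter is 'd' insert -al- after the first vowel.
So sifwipgisl → sifwipgisllus.

sifwipgisllus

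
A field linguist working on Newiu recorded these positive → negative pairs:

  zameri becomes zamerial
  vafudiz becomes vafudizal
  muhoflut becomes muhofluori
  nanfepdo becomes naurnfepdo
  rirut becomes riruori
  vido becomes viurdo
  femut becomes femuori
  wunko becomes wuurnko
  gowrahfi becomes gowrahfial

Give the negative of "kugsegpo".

"kugsegpo" ends in -o. The stems ending in -o (nanfepdo → naurnfepdo, wunko → wuurnko, vido → viurdo) insert -ur- after the first vowel.
The other patterns: stems ending in -t drop the final letter and add -ori; stems ending in -i or -z add -al.
So kugsegpo → kuurgsegpo.

kuurgsegpo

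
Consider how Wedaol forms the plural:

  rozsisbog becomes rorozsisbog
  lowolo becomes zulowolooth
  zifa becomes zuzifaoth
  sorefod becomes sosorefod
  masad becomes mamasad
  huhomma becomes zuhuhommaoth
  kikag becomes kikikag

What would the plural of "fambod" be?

kikag and huhomma both have last vowel 'a' yet inflect differently (kikikag, zuhuhommaoth), so the last vowel is not what conditions the rule; whether the stem ends in a vowel or a consonant is.
"fambod" ends in a consonant. The stems ending in a consonant (kikag → kikikag, sorefod → sosorefod, rozsisbog → rorozsisbog) repeat the first consonant+vowel as a prefix.
So fambod → fafambod.

fafambod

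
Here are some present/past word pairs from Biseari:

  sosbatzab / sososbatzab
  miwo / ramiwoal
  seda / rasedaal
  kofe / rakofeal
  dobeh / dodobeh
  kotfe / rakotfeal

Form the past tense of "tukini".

ratukinial

seda and sosbatzab both have last vowel 'a' yet inflect differently (rasedaal, sososbatzab), so the last vowel is not what conditions the rule; whether the stem ends in a vowel or a consonant is.
"tukini" ends in a vowel. The stems ending in a vowel (kotfe → rakotfeal, miwo → ramiwoal, kofe → rakofeal) add ra- … -al around the stem.
So tukini → ratukinial.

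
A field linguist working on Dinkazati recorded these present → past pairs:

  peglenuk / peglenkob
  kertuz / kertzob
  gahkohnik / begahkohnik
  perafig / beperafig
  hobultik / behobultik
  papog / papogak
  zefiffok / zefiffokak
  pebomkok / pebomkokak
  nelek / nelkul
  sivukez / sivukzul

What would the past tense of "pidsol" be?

pidsolak

"pidsol" has last vowel 'o'. The stems whose last vowel is 'o' (papog → papogak, zefiffok → zefiffokak, pebomkok → pebomkokak) add -ak.
The other patterns: stems whose last vowel is 'u' delete the last vowel and add -ob; stems whose last vowel is 'i' add the prefix be-; stems whose last vowel is 'e' delete the last vowel and add -ul.
So pidsol → pidsolak.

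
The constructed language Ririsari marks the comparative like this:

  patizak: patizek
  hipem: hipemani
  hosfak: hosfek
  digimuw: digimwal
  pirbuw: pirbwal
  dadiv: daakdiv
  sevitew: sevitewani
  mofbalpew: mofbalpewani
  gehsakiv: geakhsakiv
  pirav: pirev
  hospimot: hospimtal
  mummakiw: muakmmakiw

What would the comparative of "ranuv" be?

pirbuw and mofbalpew both end in -w yet inflect differently (pirbwal, mofbalpewani), so the final letter is not what conditions the rule; the last vowel is.
"ranuv" has last vowel 'u'. The stems whose last vowel is 'u' (pirbuw → pirbwal, digimuw → digimwal) delete the last vowel and add -al.
The other patterns: stems whose last vowel is 'e' add -ani; stems whose last vowel is 'i' insert -ak- after the first vowel; stems whose last vowel is 'a' change the last vowel to 'e'.
So ranuv → ranval.

ranval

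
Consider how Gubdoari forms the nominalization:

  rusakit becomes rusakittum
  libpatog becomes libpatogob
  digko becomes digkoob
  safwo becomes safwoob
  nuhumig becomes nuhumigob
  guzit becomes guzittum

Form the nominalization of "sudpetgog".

sudpetgogob

"sudpetgog" ends in -g. The stems ending in -g (libpatog → libpatogob, nuhumig → nuhumigob) add -ob.
So sudpetgog → sudpetgogob.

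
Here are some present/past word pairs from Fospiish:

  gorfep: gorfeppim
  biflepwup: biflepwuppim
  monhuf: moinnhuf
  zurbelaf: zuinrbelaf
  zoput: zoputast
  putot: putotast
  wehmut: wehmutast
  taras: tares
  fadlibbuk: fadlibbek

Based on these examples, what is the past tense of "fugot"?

"fugot" ends in -t. The stems ending in -t (zoput → zoputast, putot → putotast, wehmut → wehmutast) add -ast.
So fugot → fugotast.

fugotast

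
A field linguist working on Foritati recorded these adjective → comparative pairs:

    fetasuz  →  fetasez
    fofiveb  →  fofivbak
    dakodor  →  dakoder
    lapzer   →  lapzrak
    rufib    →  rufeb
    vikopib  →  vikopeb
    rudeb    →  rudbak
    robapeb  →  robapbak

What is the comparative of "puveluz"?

puvelez

lapzer and dakodor both end in -r yet inflect differently (lapzrak, dakoder), so the final letter is not what conditions the rule; the last vowel is.
"puveluz" has last vowel 'u'. The one such stem in the data (fetasuz → fetasez) changes the last vowel to 'e' (as do dakodor, rufib), so the same rule applies.
The other pattern: stems whose last vowel is 'e' delete the last vowel and add -ak.
So puveluz → puvelez.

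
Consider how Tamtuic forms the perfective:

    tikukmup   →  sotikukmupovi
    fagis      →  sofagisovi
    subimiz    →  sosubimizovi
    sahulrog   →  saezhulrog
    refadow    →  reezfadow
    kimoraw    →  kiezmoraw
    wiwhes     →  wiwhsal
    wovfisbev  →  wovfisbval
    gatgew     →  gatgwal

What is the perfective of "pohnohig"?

sopohnohigovi

fagis and wiwhes both end in -s yet inflect differently (sofagisovi, wiwhsal), so the final letter is not what conditions the rule; the last vowel is.
"pohnohig" has last vowel 'i'. The stems whose last vowel is 'i' (fagis → sofagisovi, subimiz → sosubimizovi) add so- … -ovi around the stem.
The other patterns: stems whose last vowel is 'a' or 'o' insert -ez- after the first vowel; stems whose last vowel is 'e' delete the last vowel and add -al.
So pohnohig → sopohnohigovi.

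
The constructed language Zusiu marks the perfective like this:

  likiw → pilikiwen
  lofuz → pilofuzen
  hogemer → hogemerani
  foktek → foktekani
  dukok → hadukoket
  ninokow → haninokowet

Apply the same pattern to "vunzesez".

vunzesezani

"vunzesez" has last vowel 'e'. The stems whose last vowel is 'e' (foktek → foktekani, hogemer → hogemerani) add -ani.
So vunzesez → vunzesezani.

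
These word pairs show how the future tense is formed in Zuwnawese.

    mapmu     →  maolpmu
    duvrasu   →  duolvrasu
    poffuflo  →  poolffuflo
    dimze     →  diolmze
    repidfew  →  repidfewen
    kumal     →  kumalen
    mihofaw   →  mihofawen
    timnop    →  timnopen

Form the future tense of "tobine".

"tobine" ends in a vowel. The stems ending in a vowel (mapmu → maolpmu, duvrasu → duolvrasu, poffuflo → poolffuflo) insert -ol- after the first vowel.
So tobine → toolbine.

toolbine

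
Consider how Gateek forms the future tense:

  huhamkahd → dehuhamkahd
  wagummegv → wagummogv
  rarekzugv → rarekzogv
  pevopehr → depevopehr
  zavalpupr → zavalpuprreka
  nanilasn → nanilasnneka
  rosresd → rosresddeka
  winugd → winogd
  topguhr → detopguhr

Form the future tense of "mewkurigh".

winugd and rosresd both end in -d yet inflect differently (winogd, rosresddeka), so the final letter is not what conditions the rule; the second-to-last letter is.
"mewkurigh" has second-to-last letter 'g'. The stems whose second-to-last letter is 'g' (rarekzugv → rarekzogv, wagummegv → wagummogv, winugd → winogd) change the last vowel to 'o'.
The other patterns: stems whose second-to-last letter is 'p' or 's' double the final consonant and add -eka; stems whose second-to-last letter is 'h' add the prefix de-.
So mewkurigh → mewkurogh.

mewkurogh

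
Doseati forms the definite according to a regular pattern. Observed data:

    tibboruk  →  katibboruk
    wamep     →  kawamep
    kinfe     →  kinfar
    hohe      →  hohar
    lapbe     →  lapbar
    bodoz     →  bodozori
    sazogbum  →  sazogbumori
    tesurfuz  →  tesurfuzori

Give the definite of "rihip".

wamep and kinfe both have last vowel 'e' yet inflect differently (kawamep, kinfar), so the last vowel is not what conditions the rule; the final letter is.
"rihip" ends in -p. The one such stem in the data (wamep → kawamep) adds the prefix ka-, so the same rule applies.
So rihip → karihip.

karihip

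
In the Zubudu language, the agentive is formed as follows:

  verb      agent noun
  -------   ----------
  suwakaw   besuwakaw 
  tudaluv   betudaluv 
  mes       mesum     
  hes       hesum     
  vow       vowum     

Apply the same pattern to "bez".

suwakaw and vow both end in -w yet inflect differently (besuwakaw, vowum), so the final letter is not what conditions the rule; the number of vowels is.
"bez" has 1 vowel. The stems with 1 vowel (mes → mesum, hes → hesum, vow → vowum) add -um.
The other pattern: stems with 3 vowels add the prefix be-.
So bez → bezum.

bezum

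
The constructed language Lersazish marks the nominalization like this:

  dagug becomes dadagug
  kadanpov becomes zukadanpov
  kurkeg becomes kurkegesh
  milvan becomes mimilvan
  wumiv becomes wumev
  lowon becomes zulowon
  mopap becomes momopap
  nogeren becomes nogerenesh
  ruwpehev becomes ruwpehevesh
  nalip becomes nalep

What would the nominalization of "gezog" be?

"gezog" has last vowel 'o'. The stems whose last vowel is 'o' (lowon → zulowon, kadanpov → zukadanpov) add the prefix zu-.
So gezog → zugezog.

zugezog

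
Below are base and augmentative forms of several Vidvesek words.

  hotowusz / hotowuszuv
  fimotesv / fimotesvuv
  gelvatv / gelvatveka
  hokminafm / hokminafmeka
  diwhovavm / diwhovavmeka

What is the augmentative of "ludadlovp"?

ludadlovpeka

"ludadlovp" has second-to-last letter 'v'. The one such stem in the data (diwhovavm → diwhovavmeka) adds -eka, so the same rule applies.
The other pattern: stems whose second-to-last letter is 's' add -uv.
So ludadlovp → ludadlovpeka.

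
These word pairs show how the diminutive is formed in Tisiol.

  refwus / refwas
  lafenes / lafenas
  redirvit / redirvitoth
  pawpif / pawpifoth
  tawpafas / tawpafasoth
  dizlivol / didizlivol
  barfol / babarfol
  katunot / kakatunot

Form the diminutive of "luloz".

lululoz

refwus and tawpafas both end in -s yet inflect differently (refwas, tawpafasoth), so the final letter is not what conditions the rule; the last vowel is.
"luloz" has last vowel 'o'. The stems whose last vowel is 'o' (dizlivol → didizlivol, barfol → babarfol, katunot → kakatunot) repeat the first consonant+vowel as a prefix.
The other patterns: stems whose last vowel is 'e' or 'u' change the last vowel to 'a'; stems whose last vowel is 'a' or 'i' add -oth.
So luloz → lululoz.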